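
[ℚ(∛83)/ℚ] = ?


∛83 has minimal polynomial x³ - 83 (irreducible over ℚ since 83 is not a perfect cube)

[ℚ(∛83)/ℚ] = 3


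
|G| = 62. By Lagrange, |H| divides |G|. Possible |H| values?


Lagrange's theorem: |H| divides |G|
|G| = 62
Divisors of 62: 1, 2, 31, 62

Possible subgroup orders: {1, 2, 31, 62}


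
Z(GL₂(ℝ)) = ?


Z(G) = {g ∈ G | gx = xg for all x ∈ G}
Only scalar multiples of the identity commute with all invertible matrices

Z(GL₂(ℝ)) = {aI : a ∈ ℝ, a ≠ 0}


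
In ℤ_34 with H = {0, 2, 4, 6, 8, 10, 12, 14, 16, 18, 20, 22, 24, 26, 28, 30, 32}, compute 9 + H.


9 + H = {9 + h (mod 34) : h ∈ H}
9+0=9, 9+2=11, 9+4=13, 9+6=15, 9+8=17, 9+10=19, 9+12=21, 9+14=23, 9+16=25, 9+18=27, 9+20=29, 9+22=31, 9+24=33, 9+26=1, 9+28=3, 9+30=5, 9+32=7
9 + H = {1, 3, 5, 7, 9, 11, 13, 15, 17, 19, 21, 23, 25, 27, 29, 31, 33} = 1 + H

9 + H = {1, 3, 5, 7, 9, 11, 13, 15, 17, 19, 21, 23, 25, 27, 29, 31, 33}


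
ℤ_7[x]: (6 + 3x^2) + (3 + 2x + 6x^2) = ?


Add coefficients mod 7:
x^0: 6 + 3 = 2 (mod 7)
x^1: 0 + 2 = 2 (mod 7)
x^2: 3 + 6 = 2 (mod 7)
Result: 2 + 2x + 2x^2

f + g = 2 + 2x + 2x^2


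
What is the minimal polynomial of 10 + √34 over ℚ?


Let α = 10 + √34. Then α - 10 = √34, so (α - 10)² = 34, giving α² - 20α + 66 = 0. Degree 2 and α ∉ ℚ, so this is the minimal polynomial.

Minimal polynomial: x² - 20x + 66


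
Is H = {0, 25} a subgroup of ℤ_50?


Subgroup test for H = {0, 25} in (ℤ_50, +):
(1) 0 ∈ H? Yes
(2) Closure: for all a,b ∈ H, (a+b) mod 50 ∈ H? Yes
(3) Inverses: for all a ∈ H, -a mod 50 ∈ H? Yes

Yes, H is a subgroup of ℤ_50


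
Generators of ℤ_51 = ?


g generates ℤ_n iff gcd(g,n) = 1
Prime factors of 51: 3, 17
Generators are g ∈ {1,...,50} not divisible by any of these primes.
Generators: {1, 2, 4, 5, 7, 8, 10, 11, 13, 14, 16, 19, 20, 22, 23, 25, 26, 28, 29, 31, 32, 35, 37, 38, 40, 41, 43, 44, 46, 47, 49, 50}
Number of generators = φ(51) = 32

Generators of ℤ_51 = {1, 2, 4, 5, 7, 8, 10, 11, 13, 14, 16, 19, 20, 22, 23, 25, 26, 28, 29, 31, 32, 35, 37, 38, 40, 41, 43, 44, 46, 47, 49, 50}


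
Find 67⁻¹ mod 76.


Use the extended Euclidean algorithm to write 1 = 67·s + 76·t; then s mod 76 is the inverse.
Euclidean algorithm:
  67 = 0·76 + 67
  76 = 1·67 + 9
  67 = 7·9 + 4
  9 = 2·4 + 1
  4 = 4·1 + 0
gcd(67,76) = 1
Back-substitution gives: 67·(-17) + 76·(15) = 1
So 67⁻¹ ≡ -17 ≡ 59 (mod 76)
Check: 67 × 59 = 3953 ≡ 1 (mod 76) ✓

67⁻¹ ≡ 59 (mod 76)


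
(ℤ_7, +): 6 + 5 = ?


Operation: addition mod 7
6 + 5 = (a + b) mod 7 with a = 6, b = 5

6 + 5 = 4


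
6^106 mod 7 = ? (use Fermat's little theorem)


Fermat's little theorem: if p is prime and gcd(a,p)=1, then a^(p-1) ≡ 1 (mod p)
p = 7 is prime, gcd(6,7) = 1
Reduce exponent: 106 mod 6 = 4
So 6^106 ≡ 6^4 (mod 7)
6^4 mod 7 = 1

6^106 ≡ 1 (mod 7)


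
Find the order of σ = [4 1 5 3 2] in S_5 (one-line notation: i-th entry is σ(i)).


Cycle decomposition: (1 4 3 5 2)
Cycle lengths: 5
Order = lcm(5) = 5

ord(σ) = 5


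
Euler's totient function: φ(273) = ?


Factor n: 273 = 3 × 7 × 13
φ(n) = n · ∏(1 - 1/p) over distinct primes p | n
φ(273) = 273 · (1 - 1/3) · (1 - 1/7) · (1 - 1/13) = 144

φ(273) = 144


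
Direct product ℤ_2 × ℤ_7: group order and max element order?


|ℤ_2 × ℤ_7| = 2 × 7 = 14
Max element order = lcm(2,7) = 14
Cyclic? Yes (gcd=1)

|ℤ_2×ℤ_7| = 14, max element order = 14


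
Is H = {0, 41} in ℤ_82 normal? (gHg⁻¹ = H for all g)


H = {0, 41} in ℤ_82
ℤ_82 is abelian; every subgroup of an abelian group is normal

Yes, normal subgroup


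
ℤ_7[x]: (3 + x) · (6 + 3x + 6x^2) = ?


Expand and collect like terms; reduce coefficients mod 7:
x^0: 3·6 = 18 ≡ 4 (mod 7)
x^1: 3·3 + 1·6 = 15 ≡ 1 (mod 7)
x^2: 3·6 + 1·3 = 21 ≡ 0 (mod 7)
x^3: 1·6 = 6 ≡ 6 (mod 7)
Result: 4 + x + 6x^3

f · g = 4 + x + 6x^3


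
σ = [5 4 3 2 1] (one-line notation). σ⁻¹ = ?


To find σ⁻¹, swap domain and range:
σ(1) = 5 → σ⁻¹(5) = 1
σ(2) = 4 → σ⁻¹(4) = 2
σ(3) = 3 → σ⁻¹(3) = 3
σ(4) = 2 → σ⁻¹(2) = 4
σ(5) = 1 → σ⁻¹(1) = 5

σ⁻¹ = [5 4 3 2 1]


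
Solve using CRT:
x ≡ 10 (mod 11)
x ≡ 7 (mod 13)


m₁ = 11, m₂ = 13, gcd = 1, so CRT applies. M = m₁·m₂ = 143
Let M₁ = M/m₁ = 13, M₂ = M/m₂ = 11
Find y₁ ≡ M₁⁻¹ (mod m₁): 13⁻¹ ≡ 6 (mod 11)
Find y₂ ≡ M₂⁻¹ (mod m₂): 11⁻¹ ≡ 6 (mod 13)
x = a₁·M₁·y₁ + a₂·M₂·y₂ = 10·13·6 + 7·11·6 = 1242
Reduce mod 143: x ≡ 98
Check: 98 mod 11 = 10 ✓, 98 mod 13 = 7 ✓

x ≡ 98 (mod 143)


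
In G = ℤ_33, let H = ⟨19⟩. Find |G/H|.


|⟨19⟩| = n / gcd(19, 33) = 33 / 1 = 33
H is normal (ℤ_33 is abelian).
|G/H| = |G| / |H| = 33 / 33 = 1

|G/H| = 1


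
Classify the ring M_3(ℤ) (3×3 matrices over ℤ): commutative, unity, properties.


Matrix multiplication is non-commutative for n ≥ 2; the identity matrix I is the unity; singular matrices give zero divisors, so not an integral domain
Commutative: No
Integral domain: No
Has unity: Yes

M_3(ℤ) (3×3 matrices over ℤ): Commutative=No, Unity=Yes


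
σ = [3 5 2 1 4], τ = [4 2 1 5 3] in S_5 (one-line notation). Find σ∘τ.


σ∘τ: apply τ first, then σ
1 →τ 4 →σ 1
2 →τ 2 →σ 5
3 →τ 1 →σ 3
4 →τ 5 →σ 4
5 →τ 3 →σ 2

σ∘τ = [1 5 3 4 2]


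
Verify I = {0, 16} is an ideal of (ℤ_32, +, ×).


Check ideal conditions for I = {0, 16} in ℤ_32:
(1) I is an additive subgroup? Yes
(2) For r ∈ ℤ_32 and a ∈ I: r·a ∈ I? Yes

Yes, I is an ideal of ℤ_32


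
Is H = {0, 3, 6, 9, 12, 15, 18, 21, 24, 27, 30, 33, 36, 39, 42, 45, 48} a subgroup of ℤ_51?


Subgroup test for H = {0, 3, 6, 9, 12, 15, 18, 21, 24, 27, 30, 33, 36, 39, 42, 45, 48} in (ℤ_51, +):
(1) 0 ∈ H? Yes
(2) Closure: for all a,b ∈ H, (a+b) mod 51 ∈ H? Yes
(3) Inverses: for all a ∈ H, -a mod 51 ∈ H? Yes

Yes, H is a subgroup of ℤ_51


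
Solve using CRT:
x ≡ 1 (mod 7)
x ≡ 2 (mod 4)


m₁ = 7, m₂ = 4, gcd = 1, so CRT applies. M = m₁·m₂ = 28
Let M₁ = M/m₁ = 4, M₂ = M/m₂ = 7
Find y₁ ≡ M₁⁻¹ (mod m₁): 4⁻¹ ≡ 2 (mod 7)
Find y₂ ≡ M₂⁻¹ (mod m₂): 7⁻¹ ≡ 3 (mod 4)
x = a₁·M₁·y₁ + a₂·M₂·y₂ = 1·4·2 + 2·7·3 = 50
Reduce mod 28: x ≡ 22
Check: 22 mod 7 = 1 ✓, 22 mod 4 = 2 ✓

x ≡ 22 (mod 28)


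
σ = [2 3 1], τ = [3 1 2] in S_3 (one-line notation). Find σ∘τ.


σ∘τ: apply τ first, then σ
1 →τ 3 →σ 1
2 →τ 1 →σ 2
3 →τ 2 →σ 3

σ∘τ = [1 2 3]


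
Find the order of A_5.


|A_n| = n!/2 (even permutations)
|A_5| = 5!/2 = 120/2 = 60

|A_5| = 60


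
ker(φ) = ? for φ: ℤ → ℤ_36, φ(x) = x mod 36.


Kernel = preimage of identity
ker(φ) = {x ∈ ℤ : x ≡ 0 (mod 36)} = 36ℤ = {0, ±36, ±72, ...}

ker(φ) = 36ℤ


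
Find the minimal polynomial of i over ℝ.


i satisfies x² + 1 = 0, irreducible over ℝ

Minimal polynomial: x² + 1


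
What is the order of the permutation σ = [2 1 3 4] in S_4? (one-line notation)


Cycle decomposition: (1 2)
Cycle lengths: 2
Order = lcm(2) = 2

ord(σ) = 2


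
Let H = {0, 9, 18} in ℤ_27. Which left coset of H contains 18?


18 + H = {18 + h (mod 27) : h ∈ H}
18+0=18, 18+9=0, 18+18=9
18 + H = {0, 9, 18} = 0 + H

18 + H = {0, 9, 18}


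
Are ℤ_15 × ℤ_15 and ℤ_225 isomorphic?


Comparing ℤ_15 × ℤ_15 and ℤ_225:
gcd(15,15) = 15 ≠ 1. Max element order in ℤ_15×ℤ_15 is lcm(15,15) = 15 < 225, so it has no element of order 225

No, ℤ_15 × ℤ_15 ≇ ℤ_225


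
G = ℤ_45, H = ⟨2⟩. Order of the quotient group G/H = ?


|⟨2⟩| = n / gcd(2, 45) = 45 / 1 = 45
H is normal (ℤ_45 is abelian).
|G/H| = |G| / |H| = 45 / 45 = 1

|G/H| = 1


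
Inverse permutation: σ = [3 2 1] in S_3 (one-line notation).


To find σ⁻¹, swap domain and range:
σ(1) = 3 → σ⁻¹(3) = 1
σ(2) = 2 → σ⁻¹(2) = 2
σ(3) = 1 → σ⁻¹(1) = 3

σ⁻¹ = [3 2 1]


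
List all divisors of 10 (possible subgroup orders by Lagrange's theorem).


Lagrange's theorem: |H| divides |G|
|G| = 10
Divisors of 10: 1, 2, 5, 10

Possible subgroup orders: {1, 2, 5, 10}


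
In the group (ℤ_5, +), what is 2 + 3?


Operation: addition mod 5
2 + 3 = (a + b) mod 5 with a = 2, b = 3

2 + 3 = 0


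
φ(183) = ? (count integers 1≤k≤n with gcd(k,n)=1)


Factor n: 183 = 3 × 61
φ(n) = n · ∏(1 - 1/p) over distinct primes p | n
φ(183) = 183 · (1 - 1/3) · (1 - 1/61) = 120

φ(183) = 120


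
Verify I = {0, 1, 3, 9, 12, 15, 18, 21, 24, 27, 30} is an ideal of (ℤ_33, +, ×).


Check ideal conditions for I = {0, 1, 3, 9, 12, 15, 18, 21, 24, 27, 30} in ℤ_33:
(1) I is an additive subgroup? No
(2) For r ∈ ℤ_33 and a ∈ I: r·a ∈ I? No  [counterexample: r=2, a=1, r·a mod 33 = 2 ∉ I]

No, I is not an ideal of ℤ_33


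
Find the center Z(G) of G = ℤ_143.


Z(G) = {g ∈ G | gx = xg for all x ∈ G}
ℤ_143 is abelian, so Z(G) = G

Z(ℤ_143) = ℤ_143


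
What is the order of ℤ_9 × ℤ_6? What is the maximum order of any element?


|ℤ_9 × ℤ_6| = 9 × 6 = 54
Max element order = lcm(9,6) = 18
Cyclic? No (gcd=3)

|ℤ_9×ℤ_6| = 54, max element order = 18


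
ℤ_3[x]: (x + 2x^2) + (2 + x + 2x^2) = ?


Add coefficients mod 3:
x^0: 0 + 2 = 2 (mod 3)
x^1: 1 + 1 = 2 (mod 3)
x^2: 2 + 2 = 1 (mod 3)
Result: 2 + 2x + x^2

f + g = 2 + 2x + x^2


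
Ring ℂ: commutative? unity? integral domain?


ℂ is a field: commutative, has unity, every nonzero element is a unit (hence an integral domain)
Commutative: Yes
Integral domain: Yes
Has unity: Yes

ℂ: Commutative=Yes, Unity=Yes


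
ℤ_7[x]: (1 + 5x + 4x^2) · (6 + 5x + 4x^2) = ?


Expand and collect like terms; reduce coefficients mod 7:
x^0: 1·6 = 6 ≡ 6 (mod 7)
x^1: 1·5 + 5·6 = 35 ≡ 0 (mod 7)
x^2: 1·4 + 5·5 + 4·6 = 53 ≡ 4 (mod 7)
x^3: 5·4 + 4·5 = 40 ≡ 5 (mod 7)
x^4: 4·4 = 16 ≡ 2 (mod 7)
Result: 6 + 4x^2 + 5x^3 + 2x^4

f · g = 6 + 4x^2 + 5x^3 + 2x^4


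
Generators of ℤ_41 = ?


g generates ℤ_n iff gcd(g,n) = 1
Prime factors of 41: 41
Generators are g ∈ {1,...,40} not divisible by any of these primes.
Generators: {1, 2, 3, 4, 5, 6, 7, 8, 9, 10, 11, 12, 13, 14, 15, 16, 17, 18, 19, 20, 21, 22, 23, 24, 25, 26, 27, 28, 29, 30, 31, 32, 33, 34, 35, 36, 37, 38, 39, 40}
Number of generators = φ(41) = 40

Generators of ℤ_41 = {1, 2, 3, 4, 5, 6, 7, 8, 9, 10, 11, 12, 13, 14, 15, 16, 17, 18, 19, 20, 21, 22, 23, 24, 25, 26, 27, 28, 29, 30, 31, 32, 33, 34, 35, 36, 37, 38, 39, 40}


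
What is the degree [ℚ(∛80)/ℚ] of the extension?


∛80 has minimal polynomial x³ - 80 (irreducible over ℚ since 80 is not a perfect cube)

[ℚ(∛80)/ℚ] = 3


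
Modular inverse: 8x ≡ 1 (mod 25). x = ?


Use the extended Euclidean algorithm to write 1 = 8·s + 25·t; then s mod 25 is the inverse.
Euclidean algorithm:
  8 = 0·25 + 8
  25 = 3·8 + 1
  8 = 8·1 + 0
gcd(8,25) = 1
Back-substitution gives: 8·(-3) + 25·(1) = 1
So 8⁻¹ ≡ -3 ≡ 22 (mod 25)
Check: 8 × 22 = 176 ≡ 1 (mod 25) ✓

8⁻¹ ≡ 22 (mod 25)


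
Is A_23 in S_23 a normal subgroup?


H = A_23 in S_23
A_23 has index 2 in S_23, and every subgroup of index 2 is normal

Yes, normal subgroup


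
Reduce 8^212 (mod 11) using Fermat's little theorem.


Fermat's little theorem: if p is prime and gcd(a,p)=1, then a^(p-1) ≡ 1 (mod p)
p = 11 is prime, gcd(8,11) = 1
Reduce exponent: 212 mod 10 = 2
So 8^212 ≡ 8^2 (mod 11)
8^2 mod 11 = 9

8^212 ≡ 9 (mod 11)


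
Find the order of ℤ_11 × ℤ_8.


|A × B| = |A| · |B|
|ℤ_11 × ℤ_8| = 11 × 8 = 88

|ℤ_11 × ℤ_8| = 88


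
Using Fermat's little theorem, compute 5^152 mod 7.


Fermat's little theorem: if p is prime and gcd(a,p)=1, then a^(p-1) ≡ 1 (mod p)
p = 7 is prime, gcd(5,7) = 1
Reduce exponent: 152 mod 6 = 2
So 5^152 ≡ 5^2 (mod 7)
5^2 mod 7 = 4

5^152 ≡ 4 (mod 7)


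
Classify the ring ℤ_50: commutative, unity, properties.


ℤ_50 is a commutative ring with unity 1; 50 = 2×25 is composite, so 2·25 ≡ 0 gives zero divisors (not an integral domain)
Commutative: Yes
Integral domain: No
Has unity: Yes

ℤ_50: Commutative=Yes, Unity=Yes


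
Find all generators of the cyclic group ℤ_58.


g generates ℤ_n iff gcd(g,n) = 1
Prime factors of 58: 2, 29
Generators are g ∈ {1,...,57} not divisible by any of these primes.
Generators: {1, 3, 5, 7, 9, 11, 13, 15, 17, 19, 21, 23, 25, 27, 31, 33, 35, 37, 39, 41, 43, 45, 47, 49, 51, 53, 55, 57}
Number of generators = φ(58) = 28

Generators of ℤ_58 = {1, 3, 5, 7, 9, 11, 13, 15, 17, 19, 21, 23, 25, 27, 31, 33, 35, 37, 39, 41, 43, 45, 47, 49, 51, 53, 55, 57}


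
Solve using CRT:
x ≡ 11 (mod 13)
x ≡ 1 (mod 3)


m₁ = 13, m₂ = 3, gcd = 1, so CRT applies. M = m₁·m₂ = 39
Let M₁ = M/m₁ = 3, M₂ = M/m₂ = 13
Find y₁ ≡ M₁⁻¹ (mod m₁): 3⁻¹ ≡ 9 (mod 13)
Find y₂ ≡ M₂⁻¹ (mod m₂): 13⁻¹ ≡ 1 (mod 3)
x = a₁·M₁·y₁ + a₂·M₂·y₂ = 11·3·9 + 1·13·1 = 310
Reduce mod 39: x ≡ 37
Check: 37 mod 13 = 11 ✓, 37 mod 3 = 1 ✓

x ≡ 37 (mod 39)


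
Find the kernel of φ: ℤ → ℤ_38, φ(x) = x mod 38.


Kernel = preimage of identity
ker(φ) = {x ∈ ℤ : x ≡ 0 (mod 38)} = 38ℤ = {0, ±38, ±76, ...}

ker(φ) = 38ℤ


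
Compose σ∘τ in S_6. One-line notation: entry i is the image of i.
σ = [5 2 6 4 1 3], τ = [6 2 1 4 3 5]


σ∘τ: apply τ first, then σ
1 →τ 6 →σ 3
2 →τ 2 →σ 2
3 →τ 1 →σ 5
4 →τ 4 →σ 4
5 →τ 3 →σ 6
6 →τ 5 →σ 1

σ∘τ = [3 2 5 4 6 1]


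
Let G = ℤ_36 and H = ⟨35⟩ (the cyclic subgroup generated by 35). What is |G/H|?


|⟨35⟩| = n / gcd(35, 36) = 36 / 1 = 36
H is normal (ℤ_36 is abelian).
|G/H| = |G| / |H| = 36 / 36 = 1

|G/H| = 1


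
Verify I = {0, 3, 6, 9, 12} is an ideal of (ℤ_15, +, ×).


Check ideal conditions for I = {0, 3, 6, 9, 12} in ℤ_15:
(1) I is an additive subgroup? Yes
(2) For r ∈ ℤ_15 and a ∈ I: r·a ∈ I? Yes

Yes, I is an ideal of ℤ_15


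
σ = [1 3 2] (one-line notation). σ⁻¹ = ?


To find σ⁻¹, swap domain and range:
σ(1) = 1 → σ⁻¹(1) = 1
σ(2) = 3 → σ⁻¹(3) = 2
σ(3) = 2 → σ⁻¹(2) = 3

σ⁻¹ = [1 3 2]


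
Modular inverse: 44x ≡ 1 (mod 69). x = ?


Use the extended Euclidean algorithm to write 1 = 44·s + 69·t; then s mod 69 is the inverse.
Euclidean algorithm:
  44 = 0·69 + 44
  69 = 1·44 + 25
  44 = 1·25 + 19
  25 = 1·19 + 6
  19 = 3·6 + 1
  6 = 6·1 + 0
gcd(44,69) = 1
Back-substitution gives: 44·(11) + 69·(-7) = 1
So 44⁻¹ ≡ 11 ≡ 11 (mod 69)
Check: 44 × 11 = 484 ≡ 1 (mod 69) ✓

44⁻¹ ≡ 11 (mod 69)


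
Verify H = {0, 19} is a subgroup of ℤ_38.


Subgroup test for H = {0, 19} in (ℤ_38, +):
(1) 0 ∈ H? Yes
(2) Closure: for all a,b ∈ H, (a+b) mod 38 ∈ H? Yes
(3) Inverses: for all a ∈ H, -a mod 38 ∈ H? Yes

Yes, H is a subgroup of ℤ_38


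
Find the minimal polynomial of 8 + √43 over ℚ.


Let α = 8 + √43. Then α - 8 = √43, so (α - 8)² = 43, giving α² - 16α + 21 = 0. Degree 2 and α ∉ ℚ, so this is the minimal polynomial.

Minimal polynomial: x² - 16x + 21


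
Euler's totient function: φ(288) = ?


Factor n: 288 = 2^5 × 3^2
φ(n) = n · ∏(1 - 1/p) over distinct primes p | n
φ(288) = 288 · (1 - 1/2) · (1 - 1/3) = 96

φ(288) = 96


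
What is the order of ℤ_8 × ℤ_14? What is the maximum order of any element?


|ℤ_8 × ℤ_14| = 8 × 14 = 112
Max element order = lcm(8,14) = 56
Cyclic? No (gcd=2)

|ℤ_8×ℤ_14| = 112, max element order = 56


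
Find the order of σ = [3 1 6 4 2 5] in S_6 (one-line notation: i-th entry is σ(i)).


Cycle decomposition: (1 3 6 5 2)
Cycle lengths: 5
Order = lcm(5) = 5

ord(σ) = 5


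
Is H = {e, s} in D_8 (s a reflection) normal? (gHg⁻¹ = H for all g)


H = {e, s} in D_8 (s a reflection)
r·s·r⁻¹ = sr⁻² ≠ s for n ≥ 3, so {e, s} is not closed under conjugation

No, not a normal subgroup


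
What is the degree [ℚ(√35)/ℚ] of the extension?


√35 has minimal polynomial x² - 35 (irreducible over ℚ since 35 is squarefree)

[ℚ(√35)/ℚ] = 2


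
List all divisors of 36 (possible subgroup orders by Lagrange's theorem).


Lagrange's theorem: |H| divides |G|
|G| = 36
Divisors of 36: 1, 2, 3, 4, 6, 9, 12, 18, 36

Possible subgroup orders: {1, 2, 3, 4, 6, 9, 12, 18, 36}


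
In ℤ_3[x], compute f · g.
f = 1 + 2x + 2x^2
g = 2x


Expand and collect like terms; reduce coefficients mod 3:
x^0: 1·0 = 0 ≡ 0 (mod 3)
x^1: 1·2 + 2·0 = 2 ≡ 2 (mod 3)
x^2: 2·2 + 2·0 = 4 ≡ 1 (mod 3)
x^3: 2·2 = 4 ≡ 1 (mod 3)
Result: 2x + x^2 + x^3

f · g = 2x + x^2 + x^3


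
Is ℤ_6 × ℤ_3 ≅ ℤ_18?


Comparing ℤ_6 × ℤ_3 and ℤ_18:
gcd(6,3) = 3 ≠ 1. Max element order in ℤ_6×ℤ_3 is lcm(6,3) = 6 < 18, so it has no element of order 18

No, ℤ_6 × ℤ_3 ≇ ℤ_18


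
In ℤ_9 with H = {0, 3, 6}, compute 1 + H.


1 + H = {1 + h (mod 9) : h ∈ H}
1+0=1, 1+3=4, 1+6=7

1 + H = {1, 4, 7}


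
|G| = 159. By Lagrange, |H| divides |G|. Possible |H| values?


Lagrange's theorem: |H| divides |G|
|G| = 159
Divisors of 159: 1, 3, 53, 159

Possible subgroup orders: {1, 3, 53, 159}


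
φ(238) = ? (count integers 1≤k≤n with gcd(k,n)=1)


Factor n: 238 = 2 × 7 × 17
φ(n) = n · ∏(1 - 1/p) over distinct primes p | n
φ(238) = 238 · (1 - 1/2) · (1 - 1/7) · (1 - 1/17) = 96

φ(238) = 96


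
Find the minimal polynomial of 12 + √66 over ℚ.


Let α = 12 + √66. Then α - 12 = √66, so (α - 12)² = 66, giving α² - 24α + 78 = 0. Degree 2 and α ∉ ℚ, so this is the minimal polynomial.

Minimal polynomial: x² - 24x + 78


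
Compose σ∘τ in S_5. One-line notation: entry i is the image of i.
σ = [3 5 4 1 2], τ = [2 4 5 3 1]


σ∘τ: apply τ first, then σ
1 →τ 2 →σ 5
2 →τ 4 →σ 1
3 →τ 5 →σ 2
4 →τ 3 →σ 4
5 →τ 1 →σ 3

σ∘τ = [5 1 2 4 3]


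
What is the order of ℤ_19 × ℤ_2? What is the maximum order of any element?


|ℤ_19 × ℤ_2| = 19 × 2 = 38
Max element order = lcm(19,2) = 38
Cyclic? Yes (gcd=1)

|ℤ_19×ℤ_2| = 38, max element order = 38


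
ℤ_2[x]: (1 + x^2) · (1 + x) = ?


Expand and collect like terms; reduce coefficients mod 2:
x^0: 1·1 = 1 ≡ 1 (mod 2)
x^1: 1·1 + 0·1 = 1 ≡ 1 (mod 2)
x^2: 0·1 + 1·1 = 1 ≡ 1 (mod 2)
x^3: 1·1 = 1 ≡ 1 (mod 2)
Result: 1 + x + x^2 + x^3

f · g = 1 + x + x^2 + x^3


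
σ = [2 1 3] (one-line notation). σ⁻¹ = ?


To find σ⁻¹, swap domain and range:
σ(1) = 2 → σ⁻¹(2) = 1
σ(2) = 1 → σ⁻¹(1) = 2
σ(3) = 3 → σ⁻¹(3) = 3

σ⁻¹ = [2 1 3]


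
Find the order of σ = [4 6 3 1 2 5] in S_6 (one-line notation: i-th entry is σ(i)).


Cycle decomposition: (1 4) (2 6 5)
Cycle lengths: 2, 3
Order = lcm(2, 3) = 6

ord(σ) = 6


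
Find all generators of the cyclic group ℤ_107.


g generates ℤ_n iff gcd(g,n) = 1
Prime factors of 107: 107
Generators are g ∈ {1,...,106} not divisible by any of these primes.
Generators: {1, 2, 3, 4, 5, 6, 7, 8, 9, 10, 11, 12, 13, 14, 15, 16, 17, 18, 19, 20, 21, 22, 23, 24, 25, 26, 27, 28, 29, 30, 31, 32, 33, 34, 35, 36, 37, 38, 39, 40, 41, 42, 43, 44, 45, 46, 47, 48, 49, 50, 51, 52, 53, 54, 55, 56, 57, 58, 59, 60, 61, 62, 63, 64, 65, 66, 67, 68, 69, 70, 71, 72, 73, 74, 75, 76, 77, 78, 79, 80, 81, 82, 83, 84, 85, 86, 87, 88, 89, 90, 91, 92, 93, 94, 95, 96, 97, 98, 99, 100, 101, 102, 103, 104, 105, 106}
Number of generators = φ(107) = 106

Generators of ℤ_107 = {1, 2, 3, 4, 5, 6, 7, 8, 9, 10, 11, 12, 13, 14, 15, 16, 17, 18, 19, 20, 21, 22, 23, 24, 25, 26, 27, 28, 29, 30, 31, 32, 33, 34, 35, 36, 37, 38, 39, 40, 41, 42, 43, 44, 45, 46, 47, 48, 49, 50, 51, 52, 53, 54, 55, 56, 57, 58, 59, 60, 61, 62, 63, 64, 65, 66, 67, 68, 69, 70, 71, 72, 73, 74, 75, 76, 77, 78, 79, 80, 81, 82, 83, 84, 85, 86, 87, 88, 89, 90, 91, 92, 93, 94, 95, 96, 97, 98, 99, 100, 101, 102, 103, 104, 105, 106}


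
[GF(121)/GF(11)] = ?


GF(121) = GF(11^2), so the extension degree is 2

[GF(121)/GF(11)] = 2


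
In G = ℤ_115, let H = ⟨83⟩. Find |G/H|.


|⟨83⟩| = n / gcd(83, 115) = 115 / 1 = 115
H is normal (ℤ_115 is abelian).
|G/H| = |G| / |H| = 115 / 115 = 1

|G/H| = 1


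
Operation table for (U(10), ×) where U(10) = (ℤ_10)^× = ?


Elements: {1, 3, 7, 9}
Operation: multiplication mod 10
Entry (a, b) = (a × b) mod 10

Cayley table:
  | 1 | 3 | 7 | 9
1 | 1 | 3 | 7 | 9
3 | 3 | 9 | 1 | 7
7 | 7 | 1 | 9 | 3
9 | 9 | 7 | 3 | 1


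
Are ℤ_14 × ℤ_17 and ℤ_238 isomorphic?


Comparing ℤ_14 × ℤ_17 and ℤ_238:
gcd(14,17) = 1, so ℤ_14 × ℤ_17 ≅ ℤ_238 (CRT)

Yes, ℤ_14 × ℤ_17 ≅ ℤ_238


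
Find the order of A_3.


|A_n| = n!/2 (even permutations)
|A_3| = 3!/2 = 6/2 = 3

|A_3| = 3


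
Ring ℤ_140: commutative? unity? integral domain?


ℤ_140 is a commutative ring with unity 1; 140 = 2×70 is composite, so 2·70 ≡ 0 gives zero divisors (not an integral domain)
Commutative: Yes
Integral domain: No
Has unity: Yes

ℤ_140: Commutative=Yes, Unity=Yes


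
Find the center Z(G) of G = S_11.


Z(G) = {g ∈ G | gx = xg for all x ∈ G}
S_n is non-abelian for n ≥ 3; Z(S_11) is trivial

Z(S_11) = {e}


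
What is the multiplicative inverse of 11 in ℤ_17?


Use the extended Euclidean algorithm to write 1 = 11·s + 17·t; then s mod 17 is the inverse.
Euclidean algorithm:
  11 = 0·17 + 11
  17 = 1·11 + 6
  11 = 1·6 + 5
  6 = 1·5 + 1
  5 = 5·1 + 0
gcd(11,17) = 1
Back-substitution gives: 11·(-3) + 17·(2) = 1
So 11⁻¹ ≡ -3 ≡ 14 (mod 17)
Check: 11 × 14 = 154 ≡ 1 (mod 17) ✓

11⁻¹ ≡ 14 (mod 17)


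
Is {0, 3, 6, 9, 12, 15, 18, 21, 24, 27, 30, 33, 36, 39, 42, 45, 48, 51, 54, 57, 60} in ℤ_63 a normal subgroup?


H = {0, 3, 6, 9, 12, 15, 18, 21, 24, 27, 30, 33, 36, 39, 42, 45, 48, 51, 54, 57, 60} in ℤ_63
ℤ_63 is abelian; every subgroup of an abelian group is normal

Yes, normal subgroup


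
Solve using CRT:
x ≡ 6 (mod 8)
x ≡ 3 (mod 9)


m₁ = 8, m₂ = 9, gcd = 1, so CRT applies. M = m₁·m₂ = 72
Let M₁ = M/m₁ = 9, M₂ = M/m₂ = 8
Find y₁ ≡ M₁⁻¹ (mod m₁): 9⁻¹ ≡ 1 (mod 8)
Find y₂ ≡ M₂⁻¹ (mod m₂): 8⁻¹ ≡ 8 (mod 9)
x = a₁·M₁·y₁ + a₂·M₂·y₂ = 6·9·1 + 3·8·8 = 246
Reduce mod 72: x ≡ 30
Check: 30 mod 8 = 6 ✓, 30 mod 9 = 3 ✓

x ≡ 30 (mod 72)


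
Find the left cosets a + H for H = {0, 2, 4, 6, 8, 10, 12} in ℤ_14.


H = {0, 2, 4, 6, 8, 10, 12}, |H| = 7
Number of cosets = |G|/|H| = 14/7 = 2
0 + H = {0, 2, 4, 6, 8, 10, 12}
1 + H = {1, 3, 5, 7, 9, 11, 13}

Cosets: 0+H={0,2,4,6,8,10,12}; 1+H={1,3,5,7,9,11,13}


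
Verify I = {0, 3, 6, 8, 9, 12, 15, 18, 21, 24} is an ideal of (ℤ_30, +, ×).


Check ideal conditions for I = {0, 3, 6, 8, 9, 12, 15, 18, 21, 24} in ℤ_30:
(1) I is an additive subgroup? No
(2) For r ∈ ℤ_30 and a ∈ I: r·a ∈ I? No  [counterexample: r=2, a=8, r·a mod 30 = 16 ∉ I]

No, I is not an ideal of ℤ_30


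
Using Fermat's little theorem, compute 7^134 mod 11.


Fermat's little theorem: if p is prime and gcd(a,p)=1, then a^(p-1) ≡ 1 (mod p)
p = 11 is prime, gcd(7,11) = 1
Reduce exponent: 134 mod 10 = 4
So 7^134 ≡ 7^4 (mod 11)
7^4 mod 11 = 3

7^134 ≡ 3 (mod 11)


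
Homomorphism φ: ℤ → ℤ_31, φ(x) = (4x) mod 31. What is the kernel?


Kernel = preimage of identity
ker(φ) = {x ∈ ℤ : 4x ≡ 0 (mod 31)}. gcd(4,31) = 1, so 4x ≡ 0 (mod 31) ⟺ x ≡ 0 (mod 31/1 = 31). Hence ker(φ) = 31ℤ

ker(φ) = 31ℤ


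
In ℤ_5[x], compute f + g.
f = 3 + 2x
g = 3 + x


Add coefficients mod 5:
x^0: 3 + 3 = 1 (mod 5)
x^1: 2 + 1 = 3 (mod 5)
Result: 1 + 3x

f + g = 1 + 3x


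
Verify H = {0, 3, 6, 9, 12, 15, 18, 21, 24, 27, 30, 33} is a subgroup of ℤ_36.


Subgroup test for H = {0, 3, 6, 9, 12, 15, 18, 21, 24, 27, 30, 33} in (ℤ_36, +):
(1) 0 ∈ H? Yes
(2) Closure: for all a,b ∈ H, (a+b) mod 36 ∈ H? Yes
(3) Inverses: for all a ∈ H, -a mod 36 ∈ H? Yes

Yes, H is a subgroup of ℤ_36


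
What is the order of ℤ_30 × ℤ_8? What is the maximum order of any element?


|ℤ_30 × ℤ_8| = 30 × 8 = 240
Max element order = lcm(30,8) = 120
Cyclic? No (gcd=2)

|ℤ_30×ℤ_8| = 240, max element order = 120


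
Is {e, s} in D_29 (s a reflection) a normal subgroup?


H = {e, s} in D_29 (s a reflection)
r·s·r⁻¹ = sr⁻² ≠ s for n ≥ 3, so {e, s} is not closed under conjugation

No, not a normal subgroup


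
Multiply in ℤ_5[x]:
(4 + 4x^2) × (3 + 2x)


Expand and collect like terms; reduce coefficients mod 5:
x^0: 4·3 = 12 ≡ 2 (mod 5)
x^1: 4·2 + 0·3 = 8 ≡ 3 (mod 5)
x^2: 0·2 + 4·3 = 12 ≡ 2 (mod 5)
x^3: 4·2 = 8 ≡ 3 (mod 5)
Result: 2 + 3x + 2x^2 + 3x^3

f · g = 2 + 3x + 2x^2 + 3x^3


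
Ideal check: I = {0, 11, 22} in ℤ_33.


Check ideal conditions for I = {0, 11, 22} in ℤ_33:
(1) I is an additive subgroup? Yes
(2) For r ∈ ℤ_33 and a ∈ I: r·a ∈ I? Yes

Yes, I is an ideal of ℤ_33


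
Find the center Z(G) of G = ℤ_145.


Z(G) = {g ∈ G | gx = xg for all x ∈ G}
ℤ_145 is abelian, so Z(G) = G

Z(ℤ_145) = ℤ_145


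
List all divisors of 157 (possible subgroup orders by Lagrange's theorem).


Lagrange's theorem: |H| divides |G|
|G| = 157
Divisors of 157: 1, 157

Possible subgroup orders: {1, 157}


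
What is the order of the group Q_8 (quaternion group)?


Q_8 = {±1, ±i, ±j, ±k}
|Q_8| = 8

|Q_8 (quaternion group)| = 8


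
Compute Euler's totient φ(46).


Factor n: 46 = 2 × 23
φ(n) = n · ∏(1 - 1/p) over distinct primes p | n
φ(46) = 46 · (1 - 1/2) · (1 - 1/23) = 22

φ(46) = 22


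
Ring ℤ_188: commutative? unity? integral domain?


ℤ_188 is a commutative ring with unity 1; 188 = 2×94 is composite, so 2·94 ≡ 0 gives zero divisors (not an integral domain)
Commutative: Yes
Integral domain: No
Has unity: Yes

ℤ_188: Commutative=Yes, Unity=Yes


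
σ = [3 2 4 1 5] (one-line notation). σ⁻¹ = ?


To find σ⁻¹, swap domain and range:
σ(1) = 3 → σ⁻¹(3) = 1
σ(2) = 2 → σ⁻¹(2) = 2
σ(3) = 4 → σ⁻¹(4) = 3
σ(4) = 1 → σ⁻¹(1) = 4
σ(5) = 5 → σ⁻¹(5) = 5

σ⁻¹ = [4 2 1 3 5]


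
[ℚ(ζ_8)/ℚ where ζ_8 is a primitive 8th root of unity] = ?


[ℚ(ζ_n):ℚ] = deg Φ_n(x) = φ(n). Here φ(8) = 4

[ℚ(ζ_8)/ℚ where ζ_8 is a primitive 8th root of unity] = 4


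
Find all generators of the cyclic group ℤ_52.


g generates ℤ_n iff gcd(g,n) = 1
Prime factors of 52: 2, 13
Generators are g ∈ {1,...,51} not divisible by any of these primes.
Generators: {1, 3, 5, 7, 9, 11, 15, 17, 19, 21, 23, 25, 27, 29, 31, 33, 35, 37, 41, 43, 45, 47, 49, 51}
Number of generators = φ(52) = 24

Generators of ℤ_52 = {1, 3, 5, 7, 9, 11, 15, 17, 19, 21, 23, 25, 27, 29, 31, 33, 35, 37, 41, 43, 45, 47, 49, 51}


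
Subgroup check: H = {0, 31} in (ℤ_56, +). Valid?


Subgroup test for H = {0, 31} in (ℤ_56, +):
(1) 0 ∈ H? Yes
(2) Closure: for all a,b ∈ H, (a+b) mod 56 ∈ H? No  [counterexample: 31 + 31 = 6 ∉ H]
(3) Inverses: for all a ∈ H, -a mod 56 ∈ H? No

No, H is not a subgroup of ℤ_56


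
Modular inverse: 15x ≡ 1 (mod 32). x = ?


Use the extended Euclidean algorithm to write 1 = 15·s + 32·t; then s mod 32 is the inverse.
Euclidean algorithm:
  15 = 0·32 + 15
  32 = 2·15 + 2
  15 = 7·2 + 1
  2 = 2·1 + 0
gcd(15,32) = 1
Back-substitution gives: 15·(15) + 32·(-7) = 1
So 15⁻¹ ≡ 15 ≡ 15 (mod 32)
Check: 15 × 15 = 225 ≡ 1 (mod 32) ✓

15⁻¹ ≡ 15 (mod 32)


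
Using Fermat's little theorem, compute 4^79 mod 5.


Fermat's little theorem: if p is prime and gcd(a,p)=1, then a^(p-1) ≡ 1 (mod p)
p = 5 is prime, gcd(4,5) = 1
Reduce exponent: 79 mod 4 = 3
So 4^79 ≡ 4^3 (mod 5)
4^3 mod 5 = 4

4^79 ≡ 4 (mod 5)


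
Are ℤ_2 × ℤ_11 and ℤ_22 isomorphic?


Comparing ℤ_2 × ℤ_11 and ℤ_22:
gcd(2,11) = 1, so ℤ_2 × ℤ_11 ≅ ℤ_22 (CRT)

Yes, ℤ_2 × ℤ_11 ≅ ℤ_22


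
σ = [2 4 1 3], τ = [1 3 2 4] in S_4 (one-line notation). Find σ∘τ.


σ∘τ: apply τ first, then σ
1 →τ 1 →σ 2
2 →τ 3 →σ 1
3 →τ 2 →σ 4
4 →τ 4 →σ 3

σ∘τ = [2 1 4 3]


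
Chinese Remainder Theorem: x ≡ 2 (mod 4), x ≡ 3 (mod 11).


m₁ = 4, m₂ = 11, gcd = 1, so CRT applies. M = m₁·m₂ = 44
Let M₁ = M/m₁ = 11, M₂ = M/m₂ = 4
Find y₁ ≡ M₁⁻¹ (mod m₁): 11⁻¹ ≡ 3 (mod 4)
Find y₂ ≡ M₂⁻¹ (mod m₂): 4⁻¹ ≡ 3 (mod 11)
x = a₁·M₁·y₁ + a₂·M₂·y₂ = 2·11·3 + 3·4·3 = 102
Reduce mod 44: x ≡ 14
Check: 14 mod 4 = 2 ✓, 14 mod 11 = 3 ✓

x ≡ 14 (mod 44)


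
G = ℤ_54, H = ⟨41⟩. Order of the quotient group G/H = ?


|⟨41⟩| = n / gcd(41, 54) = 54 / 1 = 54
H is normal (ℤ_54 is abelian).
|G/H| = |G| / |H| = 54 / 54 = 1

|G/H| = 1


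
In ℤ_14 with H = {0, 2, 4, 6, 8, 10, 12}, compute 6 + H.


6 + H = {6 + h (mod 14) : h ∈ H}
6+0=6, 6+2=8, 6+4=10, 6+6=12, 6+8=0, 6+10=2, 6+12=4
6 + H = {0, 2, 4, 6, 8, 10, 12} = 0 + H

6 + H = {0, 2, 4, 6, 8, 10, 12}


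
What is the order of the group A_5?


|A_n| = n!/2 (even permutations)
|A_5| = 5!/2 = 120/2 = 60

|A_5| = 60


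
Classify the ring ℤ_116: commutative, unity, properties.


ℤ_116 is a commutative ring with unity 1; 116 = 2×58 is composite, so 2·58 ≡ 0 gives zero divisors (not an integral domain)
Commutative: Yes
Integral domain: No
Has unity: Yes

ℤ_116: Commutative=Yes, Unity=Yes


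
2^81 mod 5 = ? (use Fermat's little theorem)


Fermat's little theorem: if p is prime and gcd(a,p)=1, then a^(p-1) ≡ 1 (mod p)
p = 5 is prime, gcd(2,5) = 1
Reduce exponent: 81 mod 4 = 1
So 2^81 ≡ 2^1 (mod 5)
2^1 mod 5 = 2

2^81 ≡ 2 (mod 5)


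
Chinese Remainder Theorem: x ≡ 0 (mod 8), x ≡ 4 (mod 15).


m₁ = 8, m₂ = 15, gcd = 1, so CRT applies. M = m₁·m₂ = 120
Let M₁ = M/m₁ = 15, M₂ = M/m₂ = 8
Find y₁ ≡ M₁⁻¹ (mod m₁): 15⁻¹ ≡ 7 (mod 8)
Find y₂ ≡ M₂⁻¹ (mod m₂): 8⁻¹ ≡ 2 (mod 15)
x = a₁·M₁·y₁ + a₂·M₂·y₂ = 0·15·7 + 4·8·2 = 64
Reduce mod 120: x ≡ 64
Check: 64 mod 8 = 0 ✓, 64 mod 15 = 4 ✓

x ≡ 64 (mod 120)


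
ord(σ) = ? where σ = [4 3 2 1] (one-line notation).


Cycle decomposition: (1 4) (2 3)
Cycle lengths: 2, 2
Order = lcm(2, 2) = 2

ord(σ) = 2


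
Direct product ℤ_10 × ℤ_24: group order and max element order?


|ℤ_10 × ℤ_24| = 10 × 24 = 240
Max element order = lcm(10,24) = 120
Cyclic? No (gcd=2)

|ℤ_10×ℤ_24| = 240, max element order = 120


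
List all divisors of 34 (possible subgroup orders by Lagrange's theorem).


Lagrange's theorem: |H| divides |G|
|G| = 34
Divisors of 34: 1, 2, 17, 34

Possible subgroup orders: {1, 2, 17, 34}


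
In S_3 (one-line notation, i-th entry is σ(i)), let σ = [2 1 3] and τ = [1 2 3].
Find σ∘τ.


σ∘τ: apply τ first, then σ
1 →τ 1 →σ 2
2 →τ 2 →σ 1
3 →τ 3 →σ 3

σ∘τ = [2 1 3]


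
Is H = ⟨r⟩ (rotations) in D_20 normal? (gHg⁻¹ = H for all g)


H = ⟨r⟩ (rotations) in D_20
The rotation subgroup ⟨r⟩ has index 2 in D_20, so it is normal

Yes, normal subgroup


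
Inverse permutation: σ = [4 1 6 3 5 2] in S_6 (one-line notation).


To find σ⁻¹, swap domain and range:
σ(1) = 4 → σ⁻¹(4) = 1
σ(2) = 1 → σ⁻¹(1) = 2
σ(3) = 6 → σ⁻¹(6) = 3
σ(4) = 3 → σ⁻¹(3) = 4
σ(5) = 5 → σ⁻¹(5) = 5
σ(6) = 2 → σ⁻¹(2) = 6

σ⁻¹ = [2 6 4 1 5 3]


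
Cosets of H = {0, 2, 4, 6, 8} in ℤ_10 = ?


H = {0, 2, 4, 6, 8}, |H| = 5
Number of cosets = |G|/|H| = 10/5 = 2
0 + H = {0, 2, 4, 6, 8}
1 + H = {1, 3, 5, 7, 9}

Cosets: 0+H={0,2,4,6,8}; 1+H={1,3,5,7,9}


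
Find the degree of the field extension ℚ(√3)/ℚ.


√3 has minimal polynomial x² - 3 (irreducible over ℚ since 3 is squarefree)

[ℚ(√3)/ℚ] = 2


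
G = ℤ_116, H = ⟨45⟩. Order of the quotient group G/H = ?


|⟨45⟩| = n / gcd(45, 116) = 116 / 1 = 116
H is normal (ℤ_116 is abelian).
|G/H| = |G| / |H| = 116 / 116 = 1

|G/H| = 1


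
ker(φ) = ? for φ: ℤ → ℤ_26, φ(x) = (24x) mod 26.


Kernel = preimage of identity
ker(φ) = {x ∈ ℤ : 24x ≡ 0 (mod 26)}. gcd(24,26) = 2, so 24x ≡ 0 (mod 26) ⟺ x ≡ 0 (mod 26/2 = 13). Hence ker(φ) = 13ℤ

ker(φ) = 13ℤ


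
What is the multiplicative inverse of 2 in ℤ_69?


Use the extended Euclidean algorithm to write 1 = 2·s + 69·t; then s mod 69 is the inverse.
Euclidean algorithm:
  2 = 0·69 + 2
  69 = 34·2 + 1
  2 = 2·1 + 0
gcd(2,69) = 1
Back-substitution gives: 2·(-34) + 69·(1) = 1
So 2⁻¹ ≡ -34 ≡ 35 (mod 69)
Check: 2 × 35 = 70 ≡ 1 (mod 69) ✓

2⁻¹ ≡ 35 (mod 69)


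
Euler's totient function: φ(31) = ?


Factor n: 31 = 31
φ(n) = n · ∏(1 - 1/p) over distinct primes p | n
φ(31) = 31 · (1 - 1/31) = 30

φ(31) = 30


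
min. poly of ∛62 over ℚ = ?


∛62 satisfies x³ - 62 = 0, irreducible over ℚ (no rational root; 62 is not a perfect cube)

Minimal polynomial: x³ - 62


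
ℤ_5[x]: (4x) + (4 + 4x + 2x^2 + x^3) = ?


Add coefficients mod 5:
x^0: 0 + 4 = 4 (mod 5)
x^1: 4 + 4 = 3 (mod 5)
x^2: 0 + 2 = 2 (mod 5)
x^3: 0 + 1 = 1 (mod 5)
Result: 4 + 3x + 2x^2 + x^3

f + g = 4 + 3x + 2x^2 + x^3


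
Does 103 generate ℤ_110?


g generates ℤ_n iff gcd(g, n) = 1
gcd(103, 110) = 1
Since gcd = 1, 103 is a generator.

Yes, 103 generates ℤ_110


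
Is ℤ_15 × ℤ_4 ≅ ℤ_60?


Comparing ℤ_15 × ℤ_4 and ℤ_60:
gcd(15,4) = 1, so ℤ_15 × ℤ_4 ≅ ℤ_60 (CRT)

Yes, ℤ_15 × ℤ_4 ≅ ℤ_60


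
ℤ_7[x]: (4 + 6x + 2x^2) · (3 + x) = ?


Expand and collect like terms; reduce coefficients mod 7:
x^0: 4·3 = 12 ≡ 5 (mod 7)
x^1: 4·1 + 6·3 = 22 ≡ 1 (mod 7)
x^2: 6·1 + 2·3 = 12 ≡ 5 (mod 7)
x^3: 2·1 = 2 ≡ 2 (mod 7)
Result: 5 + x + 5x^2 + 2x^3

f · g = 5 + x + 5x^2 + 2x^3


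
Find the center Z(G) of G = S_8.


Z(G) = {g ∈ G | gx = xg for all x ∈ G}
S_n is non-abelian for n ≥ 3; Z(S_8) is trivial

Z(S_8) = {e}


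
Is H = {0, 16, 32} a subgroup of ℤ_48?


Subgroup test for H = {0, 16, 32} in (ℤ_48, +):
(1) 0 ∈ H? Yes
(2) Closure: for all a,b ∈ H, (a+b) mod 48 ∈ H? Yes
(3) Inverses: for all a ∈ H, -a mod 48 ∈ H? Yes

Yes, H is a subgroup of ℤ_48


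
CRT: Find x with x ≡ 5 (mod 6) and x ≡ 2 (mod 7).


m₁ = 6, m₂ = 7, gcd = 1, so CRT applies. M = m₁·m₂ = 42
Let M₁ = M/m₁ = 7, M₂ = M/m₂ = 6
Find y₁ ≡ M₁⁻¹ (mod m₁): 7⁻¹ ≡ 1 (mod 6)
Find y₂ ≡ M₂⁻¹ (mod m₂): 6⁻¹ ≡ 6 (mod 7)
x = a₁·M₁·y₁ + a₂·M₂·y₂ = 5·7·1 + 2·6·6 = 107
Reduce mod 42: x ≡ 23
Check: 23 mod 6 = 5 ✓, 23 mod 7 = 2 ✓

x ≡ 23 (mod 42)


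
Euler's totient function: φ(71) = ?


Factor n: 71 = 71
φ(n) = n · ∏(1 - 1/p) over distinct primes p | n
φ(71) = 71 · (1 - 1/71) = 70

φ(71) = 70


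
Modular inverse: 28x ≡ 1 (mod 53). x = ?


Use the extended Euclidean algorithm to write 1 = 28·s + 53·t; then s mod 53 is the inverse.
Euclidean algorithm:
  28 = 0·53 + 28
  53 = 1·28 + 25
  28 = 1·25 + 3
  25 = 8·3 + 1
  3 = 3·1 + 0
gcd(28,53) = 1
Back-substitution gives: 28·(-17) + 53·(9) = 1
So 28⁻¹ ≡ -17 ≡ 36 (mod 53)
Check: 28 × 36 = 1008 ≡ 1 (mod 53) ✓

28⁻¹ ≡ 36 (mod 53)


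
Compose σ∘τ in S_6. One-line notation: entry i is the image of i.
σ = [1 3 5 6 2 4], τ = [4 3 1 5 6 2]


σ∘τ: apply τ first, then σ
1 →τ 4 →σ 6
2 →τ 3 →σ 5
3 →τ 1 →σ 1
4 →τ 5 →σ 2
5 →τ 6 →σ 4
6 →τ 2 →σ 3

σ∘τ = [6 5 1 2 4 3]


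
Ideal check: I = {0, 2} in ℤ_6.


Check ideal conditions for I = {0, 2} in ℤ_6:
(1) I is an additive subgroup? No
(2) For r ∈ ℤ_6 and a ∈ I: r·a ∈ I? No  [counterexample: r=2, a=2, r·a mod 6 = 4 ∉ I]

No, I is not an ideal of ℤ_6


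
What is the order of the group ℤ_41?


ℤ_n has n elements.

|ℤ_41| = 41


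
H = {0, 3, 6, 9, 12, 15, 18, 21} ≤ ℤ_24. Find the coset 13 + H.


13 + H = {13 + h (mod 24) : h ∈ H}
13+0=13, 13+3=16, 13+6=19, 13+9=22, 13+12=1, 13+15=4, 13+18=7, 13+21=10
13 + H = {1, 4, 7, 10, 13, 16, 19, 22} = 1 + H

13 + H = {1, 4, 7, 10, 13, 16, 19, 22}


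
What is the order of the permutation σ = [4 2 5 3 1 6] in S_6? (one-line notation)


Cycle decomposition: (1 4 3 5)
Cycle lengths: 4
Order = lcm(4) = 4

ord(σ) = 4


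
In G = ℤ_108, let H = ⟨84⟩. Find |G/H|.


|⟨84⟩| = n / gcd(84, 108) = 108 / 12 = 9
H is normal (ℤ_108 is abelian).
|G/H| = |G| / |H| = 108 / 9 = 12

|G/H| = 12


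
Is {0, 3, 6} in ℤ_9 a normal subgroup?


H = {0, 3, 6} in ℤ_9
ℤ_9 is abelian; every subgroup of an abelian group is normal

Yes, normal subgroup


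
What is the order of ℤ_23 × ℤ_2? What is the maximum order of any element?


|ℤ_23 × ℤ_2| = 23 × 2 = 46
Max element order = lcm(23,2) = 46
Cyclic? Yes (gcd=1)

|ℤ_23×ℤ_2| = 46, max element order = 46


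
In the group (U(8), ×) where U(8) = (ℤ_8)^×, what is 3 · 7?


Operation: multiplication mod 8
3 · 7 = (a × b) mod 8 with a = 3, b = 7

3 · 7 = 5


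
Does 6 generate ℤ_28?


g generates ℤ_n iff gcd(g, n) = 1
gcd(6, 28) = 2
Since gcd = 2 ≠ 1, ⟨6⟩ has order 14 < 28, so 6 is not a generator.

No, 6 does not generate ℤ_28


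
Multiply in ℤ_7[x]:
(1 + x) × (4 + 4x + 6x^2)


Expand and collect like terms; reduce coefficients mod 7:
x^0: 1·4 = 4 ≡ 4 (mod 7)
x^1: 1·4 + 1·4 = 8 ≡ 1 (mod 7)
x^2: 1·6 + 1·4 = 10 ≡ 3 (mod 7)
x^3: 1·6 = 6 ≡ 6 (mod 7)
Result: 4 + x + 3x^2 + 6x^3

f · g = 4 + x + 3x^2 + 6x^3


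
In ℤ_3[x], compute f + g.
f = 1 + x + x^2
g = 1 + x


Add coefficients mod 3:
x^0: 1 + 1 = 2 (mod 3)
x^1: 1 + 1 = 2 (mod 3)
x^2: 1 + 0 = 1 (mod 3)
Result: 2 + 2x + x^2

f + g = 2 + 2x + x^2


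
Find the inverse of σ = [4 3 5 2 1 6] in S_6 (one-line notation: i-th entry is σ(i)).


To find σ⁻¹, swap domain and range:
σ(1) = 4 → σ⁻¹(4) = 1
σ(2) = 3 → σ⁻¹(3) = 2
σ(3) = 5 → σ⁻¹(5) = 3
σ(4) = 2 → σ⁻¹(2) = 4
σ(5) = 1 → σ⁻¹(1) = 5
σ(6) = 6 → σ⁻¹(6) = 6

σ⁻¹ = [5 4 2 1 3 6]


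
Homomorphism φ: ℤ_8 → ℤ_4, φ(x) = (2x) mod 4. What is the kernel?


Kernel = preimage of identity
ker(φ) = {x ∈ ℤ_8 : 2x ≡ 0 (mod 4)}. Since 4 | 8, φ is well-defined. The kernel is the cyclic subgroup ⟨2⟩ of ℤ_8 (order 4), i.e. {0, 2, 4, 6}

ker(φ) = {0, 2, 4, 6}


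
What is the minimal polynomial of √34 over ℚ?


√34 satisfies x² - 34 = 0, irreducible over ℚ since 34 is squarefree

Minimal polynomial: x² - 34


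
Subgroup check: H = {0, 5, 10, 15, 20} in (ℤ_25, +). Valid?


Subgroup test for H = {0, 5, 10, 15, 20} in (ℤ_25, +):
(1) 0 ∈ H? Yes
(2) Closure: for all a,b ∈ H, (a+b) mod 25 ∈ H? Yes
(3) Inverses: for all a ∈ H, -a mod 25 ∈ H? Yes

Yes, H is a subgroup of ℤ_25


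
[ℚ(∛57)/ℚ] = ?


∛57 has minimal polynomial x³ - 57 (irreducible over ℚ since 57 is not a perfect cube)

[ℚ(∛57)/ℚ] = 3


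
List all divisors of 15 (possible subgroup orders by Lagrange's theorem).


Lagrange's theorem: |H| divides |G|
|G| = 15
Divisors of 15: 1, 3, 5, 15

Possible subgroup orders: {1, 3, 5, 15}


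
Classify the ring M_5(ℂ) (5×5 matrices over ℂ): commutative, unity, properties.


Matrix multiplication is non-commutative for n ≥ 2; the identity matrix I is the unity; singular matrices give zero divisors, so not an integral domain
Commutative: No
Integral domain: No
Has unity: Yes

M_5(ℂ) (5×5 matrices over ℂ): Commutative=No, Unity=Yes
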